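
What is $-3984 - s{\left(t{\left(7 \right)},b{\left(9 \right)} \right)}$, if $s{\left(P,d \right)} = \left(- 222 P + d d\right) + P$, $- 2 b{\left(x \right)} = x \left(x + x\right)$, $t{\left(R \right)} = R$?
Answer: $-8998$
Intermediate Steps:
$b{\left(x \right)} = - x^{2}$ ($b{\left(x \right)} = - \frac{x \left(x + x\right)}{2} = - \frac{x 2 x}{2} = - \frac{2 x^{2}}{2} = - x^{2}$)
$s{\left(P,d \right)} = d^{2} - 221 P$ ($s{\left(P,d \right)} = \left(- 222 P + d^{2}\right) + P = \left(d^{2} - 222 P\right) + P = d^{2} - 221 P$)
$-3984 - s{\left(t{\left(7 \right)},b{\left(9 \right)} \right)} = -3984 - \left(\left(- 9^{2}\right)^{2} - 1547\right) = -3984 - \left(\left(\left(-1\right) 81\right)^{2} - 1547\right) = -3984 - \left(\left(-81\right)^{2} - 1547\right) = -3984 - \left(6561 - 1547\right) = -3984 - 5014 = -8998$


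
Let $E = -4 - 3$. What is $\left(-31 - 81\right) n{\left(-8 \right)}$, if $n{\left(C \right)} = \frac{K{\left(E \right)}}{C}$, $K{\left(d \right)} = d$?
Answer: $-98$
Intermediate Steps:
$E = -7$ ($E = -4 - 3 = -7$)
$n{\left(C \right)} = - \frac{7}{C}$
$\left(-31 - 81\right) n{\left(-8 \right)} = \left(-31 - 81\right) \left(- \frac{7}{-8}\right) = - 112 \left(\left(-7\right) \left(- \frac{1}{8}\right)\right) = \left(-112\right) \frac{7}{8} = -98$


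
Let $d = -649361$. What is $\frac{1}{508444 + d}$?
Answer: $- \frac{1}{140917} \approx -7.0964 \cdot 10^{-6}$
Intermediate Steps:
$\frac{1}{508444 + d} = \frac{1}{508444 - 649361} = \frac{1}{-140917} = - \frac{1}{140917}$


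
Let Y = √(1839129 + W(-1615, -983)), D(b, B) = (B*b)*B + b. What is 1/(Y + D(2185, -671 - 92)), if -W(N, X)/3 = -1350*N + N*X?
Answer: 636020725/809044725263783378 - 6*I*√16431/404522362631891689 ≈ 7.8614e-10 - 1.9013e-15*I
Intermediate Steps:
W(N, X) = 4050*N - 3*N*X (W(N, X) = -3*(-1350*N + N*X) = 4050*N - 3*N*X)
D(b, B) = b + b*B² (D(b, B) = b*B² + b = b + b*B²)
Y = 24*I*√16431 (Y = √(1839129 + 3*(-1615)*(1350 - 1*(-983))) = √(1839129 + 3*(-1615)*(1350 + 983)) = √(1839129 + 3*(-1615)*2333) = √(1839129 - 11303385) = √(-9464256) = 24*I*√16431 ≈ 3076.4*I)
1/(Y + D(2185, -671 - 92)) = 1/(24*I*√16431 + 2185*(1 + (-671 - 92)²)) = 1/(24*I*√16431 + 2185*(1 + (-763)²)) = 1/(24*I*√16431 + 2185*(1 + 582169)) = 1/(24*I*√16431 + 2185*582170) = 1/(24*I*√16431 + 1272041450) = 1/(1272041450 + 24*I*√16431)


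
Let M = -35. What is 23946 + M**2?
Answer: 25171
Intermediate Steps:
23946 + M**2 = 23946 + (-35)**2 = 23946 + 1225 = 25171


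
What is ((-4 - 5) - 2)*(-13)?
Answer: 143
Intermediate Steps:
((-4 - 5) - 2)*(-13) = (-9 - 2)*(-13) = -11*(-13) = 143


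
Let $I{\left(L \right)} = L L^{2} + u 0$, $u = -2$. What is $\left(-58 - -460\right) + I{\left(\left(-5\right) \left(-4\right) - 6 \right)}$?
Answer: $3146$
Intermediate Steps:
$I{\left(L \right)} = L^{3}$ ($I{\left(L \right)} = L L^{2} - 0 = L^{3} + 0 = L^{3}$)
$\left(-58 - -460\right) + I{\left(\left(-5\right) \left(-4\right) - 6 \right)} = \left(-58 - -460\right) + \left(\left(-5\right) \left(-4\right) - 6\right)^{3} = \left(-58 + 460\right) + \left(20 - 6\right)^{3} = 402 + 14^{3} = 402 + 2744 = 3146$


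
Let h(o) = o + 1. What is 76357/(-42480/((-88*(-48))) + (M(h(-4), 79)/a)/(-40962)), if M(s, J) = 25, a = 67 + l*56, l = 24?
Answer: -194182326684456/25575342635 ≈ -7592.6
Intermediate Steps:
h(o) = 1 + o
a = 1411 (a = 67 + 24*56 = 67 + 1344 = 1411)
76357/(-42480/((-88*(-48))) + (M(h(-4), 79)/a)/(-40962)) = 76357/(-42480/((-88*(-48))) + (25/1411)/(-40962)) = 76357/(-42480/4224 + (25*(1/1411))*(-1/40962)) = 76357/(-42480*1/4224 + (25/1411)*(-1/40962)) = 76357/(-885/88 - 25/57797382) = 76357/(-25575342635/2543084808) = 76357*(-2543084808/25575342635) = -194182326684456/25575342635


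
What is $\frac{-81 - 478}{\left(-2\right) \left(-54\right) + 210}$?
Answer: $- \frac{559}{318} \approx -1.7579$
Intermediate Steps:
$\frac{-81 - 478}{\left(-2\right) \left(-54\right) + 210} = - \frac{559}{108 + 210} = - \frac{559}{318}$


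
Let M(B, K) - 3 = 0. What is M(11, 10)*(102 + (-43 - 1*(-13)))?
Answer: 216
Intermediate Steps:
M(B, K) = 3 (M(B, K) = 3 + 0 = 3)
M(11, 10)*(102 + (-43 - 1*(-13))) = 3*(102 + (-43 - 1*(-13))) = 3*(102 + (-43 + 13)) = 3*(102 - 30) = 3*72 = 216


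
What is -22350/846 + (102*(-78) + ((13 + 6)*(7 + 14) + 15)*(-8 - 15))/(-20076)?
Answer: -12053117/471786 ≈ -25.548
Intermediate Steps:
-22350/846 + (102*(-78) + ((13 + 6)*(7 + 14) + 15)*(-8 - 15))/(-20076) = -22350*1/846 + (-7956 + (19*21 + 15)*(-23))*(-1/20076) = -3725/141 + (-7956 + (399 + 15)*(-23))*(-1/20076) = -3725/141 + (-7956 + 414*(-23))*(-1/20076) = -3725/141 + (-7956 - 9522)*(-1/20076) = -3725/141 - 17478*(-1/20076) = -3725/141 + 2913/3346 = -12053117/471786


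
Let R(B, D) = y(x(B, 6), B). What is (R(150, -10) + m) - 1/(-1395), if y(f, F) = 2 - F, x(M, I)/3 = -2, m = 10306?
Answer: 14170411/1395 ≈ 10158.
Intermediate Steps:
x(M, I) = -6 (x(M, I) = 3*(-2) = -6)
R(B, D) = 2 - B
(R(150, -10) + m) - 1/(-1395) = ((2 - 1*150) + 10306) - 1/(-1395) = ((2 - 150) + 10306) - 1*(-1/1395) = (-148 + 10306) + 1/1395 = 10158 + 1/1395 = 14170411/1395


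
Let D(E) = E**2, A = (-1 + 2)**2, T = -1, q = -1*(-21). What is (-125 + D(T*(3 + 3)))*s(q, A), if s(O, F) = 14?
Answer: -1246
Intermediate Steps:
q = 21
A = 1 (A = 1**2 = 1)
(-125 + D(T*(3 + 3)))*s(q, A) = (-125 + (-(3 + 3))**2)*14 = (-125 + (-1*6)**2)*14 = (-125 + (-6)**2)*14 = (-125 + 36)*14 = -89*14 = -1246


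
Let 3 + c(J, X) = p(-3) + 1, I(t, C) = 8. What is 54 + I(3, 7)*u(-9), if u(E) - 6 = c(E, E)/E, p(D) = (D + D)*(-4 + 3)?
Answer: 886/9 ≈ 98.444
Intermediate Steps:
p(D) = -2*D (p(D) = (2*D)*(-1) = -2*D)
c(J, X) = 4 (c(J, X) = -3 + (-2*(-3) + 1) = -3 + (6 + 1) = -3 + 7 = 4)
u(E) = 6 + 4/E
54 + I(3, 7)*u(-9) = 54 + 8*(6 + 4/(-9)) = 54 + 8*(6 + 4*(-1/9)) = 54 + 8*(6 - 4/9) = 54 + 8*(50/9) = 54 + 400/9 = 886/9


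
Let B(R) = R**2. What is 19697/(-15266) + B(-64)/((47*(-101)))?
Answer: -156031195/72467702 ≈ -2.1531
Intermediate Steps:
19697/(-15266) + B(-64)/((47*(-101))) = 19697/(-15266) + (-64)**2/((47*(-101))) = 19697*(-1/15266) + 4096/(-4747) = -19697/15266 + 4096*(-1/4747) = -19697/15266 - 4096/4747 = -156031195/72467702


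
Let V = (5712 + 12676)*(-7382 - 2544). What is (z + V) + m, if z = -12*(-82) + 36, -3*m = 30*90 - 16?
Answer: -547557488/3 ≈ -1.8252e+8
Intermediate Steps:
V = -182519288 (V = 18388*(-9926) = -182519288)
m = -2684/3 (m = -(30*90 - 16)/3 = -(2700 - 16)/3 = -⅓*2684 = -2684/3 ≈ -894.67)
z = 1020 (z = 984 + 36 = 1020)
(z + V) + m = (1020 - 182519288) - 2684/3 = -182518268 - 2684/3 = -547557488/3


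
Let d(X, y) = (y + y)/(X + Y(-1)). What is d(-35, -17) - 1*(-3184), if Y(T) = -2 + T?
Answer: 60513/19 ≈ 3184.9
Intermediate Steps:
d(X, y) = 2*y/(-3 + X) (d(X, y) = (y + y)/(X + (-2 - 1)) = (2*y)/(X - 3) = (2*y)/(-3 + X) = 2*y/(-3 + X))
d(-35, -17) - 1*(-3184) = 2*(-17)/(-3 - 35) - 1*(-3184) = 2*(-17)/(-38) + 3184 = 2*(-17)*(-1/38) + 3184 = 17/19 + 3184 = 60513/19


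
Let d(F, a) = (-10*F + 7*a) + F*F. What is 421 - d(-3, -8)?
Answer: 438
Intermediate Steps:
d(F, a) = F² - 10*F + 7*a (d(F, a) = (-10*F + 7*a) + F² = F² - 10*F + 7*a)
421 - d(-3, -8) = 421 - ((-3)² - 10*(-3) + 7*(-8)) = 421 - (9 + 30 - 56) = 421 - 1*(-17) = 421 + 17 = 438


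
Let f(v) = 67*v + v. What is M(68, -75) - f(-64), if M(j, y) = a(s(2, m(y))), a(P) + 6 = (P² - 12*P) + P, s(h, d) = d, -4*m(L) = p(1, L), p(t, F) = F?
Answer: 71861/16 ≈ 4491.3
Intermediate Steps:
m(L) = -L/4
a(P) = -6 + P² - 11*P (a(P) = -6 + ((P² - 12*P) + P) = -6 + (P² - 11*P) = -6 + P² - 11*P)
M(j, y) = -6 + y²/16 + 11*y/4 (M(j, y) = -6 + (-y/4)² - (-11)*y/4 = -6 + y²/16 + 11*y/4)
f(v) = 68*v
M(68, -75) - f(-64) = (-6 + (1/16)*(-75)² + (11/4)*(-75)) - 68*(-64) = (-6 + (1/16)*5625 - 825/4) - 1*(-4352) = (-6 + 5625/16 - 825/4) + 4352 = 2229/16 + 4352 = 71861/16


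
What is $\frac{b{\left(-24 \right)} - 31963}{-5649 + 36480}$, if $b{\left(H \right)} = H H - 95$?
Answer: $- \frac{10494}{10277} \approx -1.0211$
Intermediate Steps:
$b{\left(H \right)} = -95 + H^{2}$ ($b{\left(H \right)} = H^{2} - 95 = -95 + H^{2}$)
$\frac{b{\left(-24 \right)} - 31963}{-5649 + 36480} = \frac{\left(-95 + \left(-24\right)^{2}\right) - 31963}{-5649 + 36480} = \frac{\left(-95 + 576\right) - 31963}{30831} = \left(481 - 31963\right) \frac{1}{30831} = \left(-31482\right) \frac{1}{30831} = - \frac{10494}{10277}$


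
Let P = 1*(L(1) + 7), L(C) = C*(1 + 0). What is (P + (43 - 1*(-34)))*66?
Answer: 5610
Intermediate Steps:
L(C) = C (L(C) = C*1 = C)
P = 8 (P = 1*(1 + 7) = 1*8 = 8)
(P + (43 - 1*(-34)))*66 = (8 + (43 - 1*(-34)))*66 = (8 + (43 + 34))*66 = (8 + 77)*66 = 85*66 = 5610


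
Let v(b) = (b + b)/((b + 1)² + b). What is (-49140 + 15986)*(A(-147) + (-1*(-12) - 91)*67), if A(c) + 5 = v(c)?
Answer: 3718342311024/21169 ≈ 1.7565e+8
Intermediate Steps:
v(b) = 2*b/(b + (1 + b)²) (v(b) = (2*b)/((1 + b)² + b) = (2*b)/(b + (1 + b)²) = 2*b/(b + (1 + b)²))
A(c) = -5 + 2*c/(c + (1 + c)²)
(-49140 + 15986)*(A(-147) + (-1*(-12) - 91)*67) = (-49140 + 15986)*((-5*(1 - 147)² - 3*(-147))/(-147 + (1 - 147)²) + (-1*(-12) - 91)*67) = -33154*((-5*(-146)² + 441)/(-147 + (-146)²) + (12 - 91)*67) = -33154*((-5*21316 + 441)/(-147 + 21316) - 79*67) = -33154*((-106580 + 441)/21169 - 5293) = -33154*((1/21169)*(-106139) - 5293) = -33154*(-106139/21169 - 5293) = -33154*(-112153656/21169) = 3718342311024/21169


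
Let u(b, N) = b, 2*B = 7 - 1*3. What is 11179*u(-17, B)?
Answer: -190043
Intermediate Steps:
B = 2 (B = (7 - 1*3)/2 = (7 - 3)/2 = (½)*4 = 2)
11179*u(-17, B) = 11179*(-17) = -190043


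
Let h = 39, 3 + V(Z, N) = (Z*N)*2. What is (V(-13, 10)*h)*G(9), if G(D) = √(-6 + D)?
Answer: -10257*√3 ≈ -17766.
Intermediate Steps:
V(Z, N) = -3 + 2*N*Z (V(Z, N) = -3 + (Z*N)*2 = -3 + (N*Z)*2 = -3 + 2*N*Z)
(V(-13, 10)*h)*G(9) = ((-3 + 2*10*(-13))*39)*√(-6 + 9) = ((-3 - 260)*39)*√3 = (-263*39)*√3 = -10257*√3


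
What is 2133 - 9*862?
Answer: -5625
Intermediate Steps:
2133 - 9*862 = 2133 - 1*7758 = 2133 - 7758 = -5625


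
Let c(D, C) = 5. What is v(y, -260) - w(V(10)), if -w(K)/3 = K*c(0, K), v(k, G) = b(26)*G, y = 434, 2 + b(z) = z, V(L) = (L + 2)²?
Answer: -4080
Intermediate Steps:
V(L) = (2 + L)²
b(z) = -2 + z
v(k, G) = 24*G (v(k, G) = (-2 + 26)*G = 24*G)
w(K) = -15*K (w(K) = -3*K*5 = -15*K)
v(y, -260) - w(V(10)) = 24*(-260) - (-15)*(2 + 10)² = -6240 - (-15)*12² = -6240 - (-15)*144 = -6240 - 1*(-2160) = -6240 + 2160 = -4080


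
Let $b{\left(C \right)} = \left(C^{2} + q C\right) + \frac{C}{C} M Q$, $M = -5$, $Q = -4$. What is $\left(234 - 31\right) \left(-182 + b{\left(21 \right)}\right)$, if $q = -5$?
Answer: $35322$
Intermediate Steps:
$b{\left(C \right)} = 20 + C^{2} - 5 C$ ($b{\left(C \right)} = \left(C^{2} - 5 C\right) + \frac{C}{C} \left(-5\right) \left(-4\right) = \left(C^{2} - 5 C\right) + 1 \left(-5\right) \left(-4\right) = \left(C^{2} - 5 C\right) - -20 = \left(C^{2} - 5 C\right) + 20 = 20 + C^{2} - 5 C$)
$\left(234 - 31\right) \left(-182 + b{\left(21 \right)}\right) = \left(234 - 31\right) \left(-182 + \left(20 + 21^{2} - 105\right)\right) = 203 \left(-182 + \left(20 + 441 - 105\right)\right) = 203 \left(-182 + 356\right) = 203 \cdot 174 = 35322$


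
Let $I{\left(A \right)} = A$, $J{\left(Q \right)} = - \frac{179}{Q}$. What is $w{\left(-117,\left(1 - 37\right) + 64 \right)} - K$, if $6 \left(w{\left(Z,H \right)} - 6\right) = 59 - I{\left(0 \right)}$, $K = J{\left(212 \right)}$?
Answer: $\frac{10607}{636} \approx 16.678$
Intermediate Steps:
$K = - \frac{179}{212} \approx -0.84434$
$w{\left(Z,H \right)} = \frac{95}{6}$ ($w{\left(Z,H \right)} = 6 + \frac{59 - 0}{6} = 6 + \frac{59 + 0}{6} = 6 + \frac{1}{6} \cdot 59 = 6 + \frac{59}{6} = \frac{95}{6}$)
$w{\left(-117,\left(1 - 37\right) + 64 \right)} - K = \frac{95}{6} - - \frac{179}{212} = \frac{95}{6} + \frac{179}{212} = \frac{10607}{636}$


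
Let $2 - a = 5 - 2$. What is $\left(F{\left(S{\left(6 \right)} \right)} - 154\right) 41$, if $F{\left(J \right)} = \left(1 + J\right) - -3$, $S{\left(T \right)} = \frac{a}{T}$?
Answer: $- \frac{36941}{6} \approx -6156.8$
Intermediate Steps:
$a = -1$ ($a = 2 - \left(5 - 2\right) = 2 - 3 = -1$)
$S{\left(T \right)} = - \frac{1}{T}$
$F{\left(J \right)} = 4 + J$ ($F{\left(J \right)} = \left(1 + J\right) + 3 = 4 + J$)
$\left(F{\left(S{\left(6 \right)} \right)} - 154\right) 41 = \left(\left(4 - \frac{1}{6}\right) - 154\right) 41 = \left(\frac{23}{6} - 154\right) 41 = \left(- \frac{901}{6}\right) 41 = - \frac{36941}{6}$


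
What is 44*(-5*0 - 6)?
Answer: -264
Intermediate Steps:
44*(-5*0 - 6) = 44*(0 - 6) = 44*(-6) = -264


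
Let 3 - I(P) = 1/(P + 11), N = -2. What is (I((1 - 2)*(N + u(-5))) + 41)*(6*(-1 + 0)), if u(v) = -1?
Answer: -1845/7 ≈ -263.57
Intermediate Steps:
I(P) = 3 - 1/(11 + P) (I(P) = 3 - 1/(P + 11) = 3 - 1/(11 + P))
(I((1 - 2)*(N + u(-5))) + 41)*(6*(-1 + 0)) = ((32 + 3*((1 - 2)*(-2 - 1)))/(11 + (1 - 2)*(-2 - 1)) + 41)*(6*(-1 + 0)) = ((32 + 3*(-1*(-3)))/(11 - 1*(-3)) + 41)*(6*(-1)) = ((32 + 3*3)/(11 + 3) + 41)*(-6) = ((32 + 9)/14 + 41)*(-6) = ((1/14)*41 + 41)*(-6) = (41/14 + 41)*(-6) = (615/14)*(-6) = -1845/7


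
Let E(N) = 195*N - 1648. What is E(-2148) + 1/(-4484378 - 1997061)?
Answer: -2725496951013/6481439 ≈ -4.2051e+5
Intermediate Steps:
E(N) = -1648 + 195*N
E(-2148) + 1/(-4484378 - 1997061) = (-1648 + 195*(-2148)) + 1/(-4484378 - 1997061) = (-1648 - 418860) + 1/(-6481439) = -420508 - 1/6481439 = -2725496951013/6481439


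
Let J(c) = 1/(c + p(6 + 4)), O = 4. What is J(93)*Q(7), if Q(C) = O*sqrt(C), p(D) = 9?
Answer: 2*sqrt(7)/51 ≈ 0.10375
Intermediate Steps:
J(c) = 1/(9 + c) (J(c) = 1/(c + 9) = 1/(9 + c))
Q(C) = 4*sqrt(C)
J(93)*Q(7) = (4*sqrt(7))/(9 + 93) = (4*sqrt(7))/102 = 2*sqrt(7)/51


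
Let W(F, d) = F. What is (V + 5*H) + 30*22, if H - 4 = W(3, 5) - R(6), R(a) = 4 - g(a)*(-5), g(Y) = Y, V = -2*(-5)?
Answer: 535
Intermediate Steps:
V = 10
R(a) = 4 + 5*a (R(a) = 4 - a*(-5) = 4 - (-5)*a = 4 + 5*a)
H = -27 (H = 4 + (3 - (4 + 5*6)) = 4 + (3 - (4 + 30)) = 4 + (3 - 1*34) = 4 + (3 - 34) = 4 - 31 = -27)
(V + 5*H) + 30*22 = (10 + 5*(-27)) + 30*22 = (10 - 135) + 660 = -125 + 660 = 535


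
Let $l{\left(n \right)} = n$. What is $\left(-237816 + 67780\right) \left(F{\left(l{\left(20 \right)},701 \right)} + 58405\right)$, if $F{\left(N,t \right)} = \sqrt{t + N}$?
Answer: $-9930952580 - 170036 \sqrt{721} \approx -9.9355 \cdot 10^{9}$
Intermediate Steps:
$F{\left(N,t \right)} = \sqrt{N + t}$
$\left(-237816 + 67780\right) \left(F{\left(l{\left(20 \right)},701 \right)} + 58405\right) = \left(-237816 + 67780\right) \left(\sqrt{20 + 701} + 58405\right) = - 170036 \left(\sqrt{721} + 58405\right) = - 170036 \left(58405 + \sqrt{721}\right) = -9930952580 - 170036 \sqrt{721}$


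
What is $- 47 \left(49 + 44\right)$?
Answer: $-4371$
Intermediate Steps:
$- 47 \left(49 + 44\right) = \left(-47\right) 93 = -4371$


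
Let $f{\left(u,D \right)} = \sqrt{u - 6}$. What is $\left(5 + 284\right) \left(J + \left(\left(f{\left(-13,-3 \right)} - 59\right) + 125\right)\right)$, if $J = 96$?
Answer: $46818 + 289 i \sqrt{19} \approx 46818.0 + 1259.7 i$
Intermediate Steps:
$f{\left(u,D \right)} = \sqrt{-6 + u}$
$\left(5 + 284\right) \left(J + \left(\left(f{\left(-13,-3 \right)} - 59\right) + 125\right)\right) = \left(5 + 284\right) \left(96 + \left(\left(\sqrt{-6 - 13} - 59\right) + 125\right)\right) = 289 \left(96 + \left(\left(\sqrt{-19} - 59\right) + 125\right)\right) = 289 \left(96 + \left(\left(i \sqrt{19} - 59\right) + 125\right)\right) = 289 \left(96 + \left(\left(-59 + i \sqrt{19}\right) + 125\right)\right) = 289 \left(96 + \left(66 + i \sqrt{19}\right)\right) = 289 \left(162 + i \sqrt{19}\right) = 46818 + 289 i \sqrt{19}$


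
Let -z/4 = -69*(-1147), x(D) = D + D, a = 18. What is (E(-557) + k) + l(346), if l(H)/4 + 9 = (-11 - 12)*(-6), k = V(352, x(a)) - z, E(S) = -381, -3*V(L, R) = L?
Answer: 949769/3 ≈ 3.1659e+5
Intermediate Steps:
x(D) = 2*D
V(L, R) = -L/3
z = -316572 (z = -(-276)*(-1147) = -4*79143 = -316572)
k = 949364/3 (k = -1/3*352 - 1*(-316572) = -352/3 + 316572 = 949364/3 ≈ 3.1645e+5)
l(H) = 516 (l(H) = -36 + 4*((-11 - 12)*(-6)) = -36 + 4*(-23*(-6)) = -36 + 4*138 = -36 + 552 = 516)
(E(-557) + k) + l(346) = (-381 + 949364/3) + 516 = 948221/3 + 516 = 949769/3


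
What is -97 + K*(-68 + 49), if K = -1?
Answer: -78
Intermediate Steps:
-97 + K*(-68 + 49) = -97 - (-68 + 49) = -97 - 1*(-19) = -97 + 19 = -78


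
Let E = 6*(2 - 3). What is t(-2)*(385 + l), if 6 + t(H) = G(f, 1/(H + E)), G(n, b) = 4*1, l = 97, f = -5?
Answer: -964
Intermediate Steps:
E = -6 (E = 6*(-1) = -6)
G(n, b) = 4
t(H) = -2 (t(H) = -6 + 4 = -2)
t(-2)*(385 + l) = -2*(385 + 97) = -2*482 = -964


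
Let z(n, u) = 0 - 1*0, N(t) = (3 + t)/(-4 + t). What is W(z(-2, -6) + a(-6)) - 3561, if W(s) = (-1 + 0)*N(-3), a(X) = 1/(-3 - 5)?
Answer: -3561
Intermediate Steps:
N(t) = (3 + t)/(-4 + t)
z(n, u) = 0 (z(n, u) = 0 + 0 = 0)
a(X) = -⅛ (a(X) = 1/(-8) = -⅛)
W(s) = 0 (W(s) = (-1 + 0)*((3 - 3)/(-4 - 3)) = -0/(-7) = -(-1)*0/7 = -1*0 = 0)
W(z(-2, -6) + a(-6)) - 3561 = 0 - 3561 = -3561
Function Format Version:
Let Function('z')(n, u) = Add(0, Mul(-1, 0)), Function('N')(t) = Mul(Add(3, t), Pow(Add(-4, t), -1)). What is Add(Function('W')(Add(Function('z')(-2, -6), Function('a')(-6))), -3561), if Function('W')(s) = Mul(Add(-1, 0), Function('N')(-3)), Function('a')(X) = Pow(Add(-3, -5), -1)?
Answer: -3561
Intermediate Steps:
Function('N')(t) = Mul(Pow(Add(-4, t), -1), Add(3, t))
Function('z')(n, u) = 0 (Function('z')(n, u) = Add(0, 0) = 0)
Function('a')(X) = Rational(-1, 8) (Function('a')(X) = Pow(-8, -1) = Rational(-1, 8))
Function('W')(s) = 0 (Function('W')(s) = Mul(Add(-1, 0), Mul(Pow(Add(-4, -3), -1), Add(3, -3))) = Mul(-1, Mul(Pow(-7, -1), 0)) = Mul(-1, Mul(Rational(-1, 7), 0)) = Mul(-1, 0) = 0)
Add(Function('W')(Add(Function('z')(-2, -6), Function('a')(-6))), -3561) = Add(0, -3561) = -3561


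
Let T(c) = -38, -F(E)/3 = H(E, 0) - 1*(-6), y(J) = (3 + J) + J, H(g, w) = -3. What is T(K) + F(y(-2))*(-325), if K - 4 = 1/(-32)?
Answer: 2887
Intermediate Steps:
K = 127/32 (K = 4 + 1/(-32) = 4 - 1/32 = 127/32 ≈ 3.9688)
y(J) = 3 + 2*J
F(E) = -9 (F(E) = -3*(-3 - 1*(-6)) = -3*(-3 + 6) = -3*3 = -9)
T(K) + F(y(-2))*(-325) = -38 - 9*(-325) = -38 + 2925 = 2887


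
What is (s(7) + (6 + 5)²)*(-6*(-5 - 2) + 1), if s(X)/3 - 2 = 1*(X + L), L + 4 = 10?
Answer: 7138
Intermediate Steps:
L = 6 (L = -4 + 10 = 6)
s(X) = 24 + 3*X (s(X) = 6 + 3*(1*(X + 6)) = 6 + 3*(1*(6 + X)) = 6 + 3*(6 + X) = 6 + (18 + 3*X) = 24 + 3*X)
(s(7) + (6 + 5)²)*(-6*(-5 - 2) + 1) = ((24 + 3*7) + (6 + 5)²)*(-6*(-5 - 2) + 1) = ((24 + 21) + 11²)*(-6*(-7) + 1) = (45 + 121)*(42 + 1) = 166*43 = 7138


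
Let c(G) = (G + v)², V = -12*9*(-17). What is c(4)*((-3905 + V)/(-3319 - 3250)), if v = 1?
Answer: 51725/6569 ≈ 7.8741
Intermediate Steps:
V = 1836 (V = -108*(-17) = 1836)
c(G) = (1 + G)² (c(G) = (G + 1)² = (1 + G)²)
c(4)*((-3905 + V)/(-3319 - 3250)) = (1 + 4)²*((-3905 + 1836)/(-3319 - 3250)) = 5²*(-2069/(-6569)) = 25*(-2069*(-1/6569)) = 25*(2069/6569) = 51725/6569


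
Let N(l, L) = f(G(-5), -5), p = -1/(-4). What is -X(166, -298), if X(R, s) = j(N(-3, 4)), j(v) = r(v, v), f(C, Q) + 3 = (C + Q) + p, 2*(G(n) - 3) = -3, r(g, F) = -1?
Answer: 1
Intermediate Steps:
p = ¼ (p = -1*(-¼) = ¼ ≈ 0.25000)
G(n) = 3/2 (G(n) = 3 + (½)*(-3) = 3 - 3/2 = 3/2)
f(C, Q) = -11/4 + C + Q (f(C, Q) = -3 + ((C + Q) + ¼) = -3 + (¼ + C + Q) = -11/4 + C + Q)
N(l, L) = -25/4 (N(l, L) = -11/4 + 3/2 - 5 = -25/4)
j(v) = -1
X(R, s) = -1
-X(166, -298) = -1*(-1) = 1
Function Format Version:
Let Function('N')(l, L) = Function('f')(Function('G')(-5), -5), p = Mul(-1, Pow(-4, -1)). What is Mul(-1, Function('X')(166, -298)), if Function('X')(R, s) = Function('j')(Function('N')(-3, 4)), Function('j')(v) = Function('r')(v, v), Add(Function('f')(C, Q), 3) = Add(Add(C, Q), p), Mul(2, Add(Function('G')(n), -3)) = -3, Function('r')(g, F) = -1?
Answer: 1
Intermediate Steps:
p = Rational(1, 4) (p = Mul(-1, Rational(-1, 4)) = Rational(1, 4) ≈ 0.25000)
Function('G')(n) = Rational(3, 2) (Function('G')(n) = Add(3, Mul(Rational(1, 2), -3)) = Add(3, Rational(-3, 2)) = Rational(3, 2))
Function('f')(C, Q) = Add(Rational(-11, 4), C, Q) (Function('f')(C, Q) = Add(-3, Add(Add(C, Q), Rational(1, 4))) = Add(-3, Add(Rational(1, 4), C, Q)) = Add(Rational(-11, 4), C, Q))
Function('N')(l, L) = Rational(-25, 4) (Function('N')(l, L) = Add(Rational(-11, 4), Rational(3, 2), -5) = Rational(-25, 4))
Function('j')(v) = -1
Function('X')(R, s) = -1
Mul(-1, Function('X')(166, -298)) = Mul(-1, -1) = 1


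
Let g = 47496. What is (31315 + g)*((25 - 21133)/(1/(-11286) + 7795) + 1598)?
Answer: 11060715354775714/87974369 ≈ 1.2573e+8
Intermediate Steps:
(31315 + g)*((25 - 21133)/(1/(-11286) + 7795) + 1598) = (31315 + 47496)*((25 - 21133)/(1/(-11286) + 7795) + 1598) = 78811*(-21108/(-1/11286 + 7795) + 1598) = 78811*(-21108/87974369/11286 + 1598) = 78811*(-21108*11286/87974369 + 1598) = 78811*(-238224888/87974369 + 1598) = 78811*(140344816774/87974369) = 11060715354775714/87974369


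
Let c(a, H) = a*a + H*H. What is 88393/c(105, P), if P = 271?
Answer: 88393/84466 ≈ 1.0465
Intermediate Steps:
c(a, H) = H**2 + a**2 (c(a, H) = a**2 + H**2 = H**2 + a**2)
88393/c(105, P) = 88393/(271**2 + 105**2) = 88393/(73441 + 11025) = 88393/84466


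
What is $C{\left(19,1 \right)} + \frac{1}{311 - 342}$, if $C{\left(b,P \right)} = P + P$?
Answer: $\frac{61}{31} \approx 1.9677$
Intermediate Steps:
$C{\left(b,P \right)} = 2 P$
$C{\left(19,1 \right)} + \frac{1}{311 - 342} = 2 \cdot 1 + \frac{1}{311 - 342} = 2 + \frac{1}{-31} = 2 - \frac{1}{31} = \frac{61}{31}$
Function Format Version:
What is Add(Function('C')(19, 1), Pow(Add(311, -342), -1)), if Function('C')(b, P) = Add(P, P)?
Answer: Rational(61, 31) ≈ 1.9677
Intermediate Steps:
Function('C')(b, P) = Mul(2, P)
Add(Function('C')(19, 1), Pow(Add(311, -342), -1)) = Add(Mul(2, 1), Pow(Add(311, -342), -1)) = Add(2, Pow(-31, -1)) = Add(2, Rational(-1, 31)) = Rational(61, 31)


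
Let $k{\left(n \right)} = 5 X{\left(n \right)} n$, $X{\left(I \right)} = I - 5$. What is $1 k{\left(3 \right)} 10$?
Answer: $-300$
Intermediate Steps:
$X{\left(I \right)} = -5 + I$ ($X{\left(I \right)} = I - 5 = -5 + I$)
$k{\left(n \right)} = n \left(-25 + 5 n\right)$ ($k{\left(n \right)} = 5 \left(-5 + n\right) n = \left(-25 + 5 n\right) n = n \left(-25 + 5 n\right)$)
$1 k{\left(3 \right)} 10 = 1 \cdot 5 \cdot 3 \left(-5 + 3\right) 10 = 1 \cdot 5 \cdot 3 \left(-2\right) 10 = 1 \left(-30\right) 10 = \left(-30\right) 10 = -300$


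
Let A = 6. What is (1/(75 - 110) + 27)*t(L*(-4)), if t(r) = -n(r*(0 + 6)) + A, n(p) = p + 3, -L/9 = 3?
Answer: -121776/7 ≈ -17397.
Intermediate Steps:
L = -27 (L = -9*3 = -27)
n(p) = 3 + p
t(r) = 3 - 6*r (t(r) = -(3 + r*(0 + 6)) + 6 = -(3 + r*6) + 6 = -(3 + 6*r) + 6 = (-3 - 6*r) + 6 = 3 - 6*r)
(1/(75 - 110) + 27)*t(L*(-4)) = (1/(75 - 110) + 27)*(3 - (-162)*(-4)) = (1/(-35) + 27)*(3 - 6*108) = (-1/35 + 27)*(3 - 648) = (944/35)*(-645) = -121776/7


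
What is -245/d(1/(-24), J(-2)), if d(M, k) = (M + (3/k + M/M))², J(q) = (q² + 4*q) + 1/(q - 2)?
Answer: -40783680/10609 ≈ -3844.3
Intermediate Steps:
J(q) = q² + 1/(-2 + q) + 4*q (J(q) = (q² + 4*q) + 1/(-2 + q) = q² + 1/(-2 + q) + 4*q)
d(M, k) = (1 + M + 3/k)² (d(M, k) = (M + (3/k + 1))² = (M + (1 + 3/k))² = (1 + M + 3/k)²)
-245/d(1/(-24), J(-2)) = -245*(1 + (-2)³ - 8*(-2) + 2*(-2)²)²/((-2 - 2)²*(3 + (1 + (-2)³ - 8*(-2) + 2*(-2)²)/(-2 - 2) + (1/(-24))*((1 + (-2)³ - 8*(-2) + 2*(-2)²)/(-2 - 2)))²) = -245*(1 - 8 + 16 + 2*4)²/(16*(3 + (1 - 8 + 16 + 2*4)/(-4) + (1*(-1/24))*((1 - 8 + 16 + 2*4)/(-4)))²) = -245*(1 - 8 + 16 + 8)²/(16*(3 - (1 - 8 + 16 + 8)/4 - (-1)*(1 - 8 + 16 + 8)/96)²) = -245*289/(16*(3 - ¼*17 - (-1)*17/96)²) = -245*289/(16*(3 - 17/4 - 1/24*(-17/4))²) = -245*289/(16*(3 - 17/4 + 17/96)²) = -245/(16*(-103/96)²/289) = -245/((16/289)*(10609/9216)) = -245/10609/166464 = -245*166464/10609 = -40783680/10609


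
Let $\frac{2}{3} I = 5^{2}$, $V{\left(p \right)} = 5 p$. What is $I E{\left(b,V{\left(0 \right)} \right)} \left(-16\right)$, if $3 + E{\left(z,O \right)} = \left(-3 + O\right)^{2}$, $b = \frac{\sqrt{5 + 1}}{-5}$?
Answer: $-3600$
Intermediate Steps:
$I = \frac{75}{2}$ ($I = \frac{3 \cdot 5^{2}}{2} = \frac{3}{2} \cdot 25 = \frac{75}{2} \approx 37.5$)
$b = - \frac{\sqrt{6}}{5}$ ($b = \sqrt{6} \left(- \frac{1}{5}\right) = - \frac{\sqrt{6}}{5} \approx -0.4899$)
$E{\left(z,O \right)} = -3 + \left(-3 + O\right)^{2}$
$I E{\left(b,V{\left(0 \right)} \right)} \left(-16\right) = \frac{75 \left(-3 + \left(-3 + 5 \cdot 0\right)^{2}\right)}{2} \left(-16\right) = \frac{75 \left(-3 + \left(-3 + 0\right)^{2}\right)}{2} \left(-16\right) = \frac{75 \left(-3 + \left(-3\right)^{2}\right)}{2} \left(-16\right) = \frac{75 \left(-3 + 9\right)}{2} \left(-16\right) = \frac{75}{2} \cdot 6 \left(-16\right) = 225 \left(-16\right) = -3600$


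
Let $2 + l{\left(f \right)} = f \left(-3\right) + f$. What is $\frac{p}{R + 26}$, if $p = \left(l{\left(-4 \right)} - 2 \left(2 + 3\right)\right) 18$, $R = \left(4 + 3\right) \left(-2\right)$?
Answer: $-6$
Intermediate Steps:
$l{\left(f \right)} = -2 - 2 f$ ($l{\left(f \right)} = -2 + \left(f \left(-3\right) + f\right) = -2 + \left(- 3 f + f\right) = -2 - 2 f$)
$R = -14$ ($R = 7 \left(-2\right) = -14$)
$p = -72$ ($p = \left(\left(-2 - -8\right) - 2 \left(2 + 3\right)\right) 18 = \left(\left(-2 + 8\right) - 10\right) 18 = \left(6 - 10\right) 18 = \left(-4\right) 18 = -72$)
$\frac{p}{R + 26} = \frac{1}{-14 + 26} \left(-72\right) = \frac{1}{12} \left(-72\right) = -6$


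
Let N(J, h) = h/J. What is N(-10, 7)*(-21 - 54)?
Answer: 105/2 ≈ 52.500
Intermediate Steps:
N(-10, 7)*(-21 - 54) = (7/(-10))*(-21 - 54) = (7*(-⅒))*(-75) = -7/10*(-75) = 105/2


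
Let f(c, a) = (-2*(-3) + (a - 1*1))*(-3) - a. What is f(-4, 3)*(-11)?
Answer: 297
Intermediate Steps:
f(c, a) = -15 - 4*a (f(c, a) = (6 + (a - 1))*(-3) - a = (6 + (-1 + a))*(-3) - a = (5 + a)*(-3) - a = (-15 - 3*a) - a = -15 - 4*a)
f(-4, 3)*(-11) = (-15 - 4*3)*(-11) = (-15 - 12)*(-11) = -27*(-11) = 297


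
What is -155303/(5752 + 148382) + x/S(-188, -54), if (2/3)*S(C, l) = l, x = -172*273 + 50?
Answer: 801914429/1387206 ≈ 578.08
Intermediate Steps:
x = -46906 (x = -46956 + 50 = -46906)
S(C, l) = 3*l/2
-155303/(5752 + 148382) + x/S(-188, -54) = -155303/(5752 + 148382) - 46906/((3/2)*(-54)) = -155303/154134 - 46906/(-81) = -155303*1/154134 - 46906*(-1/81) = -155303/154134 + 46906/81 = 801914429/1387206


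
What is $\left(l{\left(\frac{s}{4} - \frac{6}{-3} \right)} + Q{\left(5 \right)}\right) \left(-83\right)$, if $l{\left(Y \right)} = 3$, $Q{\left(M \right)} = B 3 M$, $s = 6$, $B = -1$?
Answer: $996$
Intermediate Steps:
$Q{\left(M \right)} = - 3 M$ ($Q{\left(M \right)} = \left(-1\right) 3 M = - 3 M$)
$\left(l{\left(\frac{s}{4} - \frac{6}{-3} \right)} + Q{\left(5 \right)}\right) \left(-83\right) = \left(3 - 15\right) \left(-83\right) = \left(-12\right) \left(-83\right) = 996$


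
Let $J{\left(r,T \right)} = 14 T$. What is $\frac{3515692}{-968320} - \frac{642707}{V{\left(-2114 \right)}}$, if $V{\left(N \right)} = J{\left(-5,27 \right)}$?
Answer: $- \frac{77959371727}{45753120} \approx -1703.9$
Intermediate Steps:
$V{\left(N \right)} = 378$ ($V{\left(N \right)} = 14 \cdot 27 = 378$)
$\frac{3515692}{-968320} - \frac{642707}{V{\left(-2114 \right)}} = \frac{3515692}{-968320} - \frac{642707}{378} = 3515692 \left(- \frac{1}{968320}\right) - \frac{642707}{378} = - \frac{878923}{242080} - \frac{642707}{378} = - \frac{77959371727}{45753120}$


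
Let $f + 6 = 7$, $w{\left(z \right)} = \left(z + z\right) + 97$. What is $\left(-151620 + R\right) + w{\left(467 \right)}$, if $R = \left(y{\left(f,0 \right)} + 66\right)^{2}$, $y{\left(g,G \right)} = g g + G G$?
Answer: $-146100$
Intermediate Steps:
$w{\left(z \right)} = 97 + 2 z$ ($w{\left(z \right)} = 2 z + 97 = 97 + 2 z$)
$f = 1$ ($f = -6 + 7 = 1$)
$y{\left(g,G \right)} = G^{2} + g^{2}$ ($y{\left(g,G \right)} = g^{2} + G^{2} = G^{2} + g^{2}$)
$R = 4489$ ($R = \left(\left(0^{2} + 1^{2}\right) + 66\right)^{2} = \left(\left(0 + 1\right) + 66\right)^{2} = \left(1 + 66\right)^{2} = 67^{2} = 4489$)
$\left(-151620 + R\right) + w{\left(467 \right)} = \left(-151620 + 4489\right) + \left(97 + 2 \cdot 467\right) = -147131 + \left(97 + 934\right) = -147131 + 1031 = -146100$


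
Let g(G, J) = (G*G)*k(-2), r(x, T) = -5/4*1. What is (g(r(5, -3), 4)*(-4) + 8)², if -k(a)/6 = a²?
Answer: 24964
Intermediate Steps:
r(x, T) = -5/4 (r(x, T) = -5*¼*1 = -5/4*1 = -5/4)
k(a) = -6*a²
g(G, J) = -24*G² (g(G, J) = (G*G)*(-6*(-2)²) = G²*(-6*4) = G²*(-24) = -24*G²)
(g(r(5, -3), 4)*(-4) + 8)² = (-24*(-5/4)²*(-4) + 8)² = (-24*25/16*(-4) + 8)² = (-75/2*(-4) + 8)² = (150 + 8)² = 158² = 24964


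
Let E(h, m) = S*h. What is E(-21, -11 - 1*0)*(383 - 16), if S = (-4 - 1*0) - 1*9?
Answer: 100191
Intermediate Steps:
S = -13 (S = (-4 + 0) - 9 = -4 - 9 = -13)
E(h, m) = -13*h
E(-21, -11 - 1*0)*(383 - 16) = (-13*(-21))*(383 - 16) = 273*367 = 100191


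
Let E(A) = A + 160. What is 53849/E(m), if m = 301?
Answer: 53849/461 ≈ 116.81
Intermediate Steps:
E(A) = 160 + A
53849/E(m) = 53849/(160 + 301) = 53849/461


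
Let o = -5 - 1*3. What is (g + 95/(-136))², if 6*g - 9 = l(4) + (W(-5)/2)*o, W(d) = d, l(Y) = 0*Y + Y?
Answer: 426409/18496 ≈ 23.054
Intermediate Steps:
l(Y) = Y (l(Y) = 0 + Y = Y)
o = -8 (o = -5 - 3 = -8)
g = 11/2 (g = 3/2 + (4 - 5/2*(-8))/6 = 3/2 + (4 + 20)/6 = 3/2 + (⅙)*24 = 3/2 + 4 = 11/2 ≈ 5.5000)
(g + 95/(-136))² = (11/2 + 95/(-136))² = (11/2 + 95*(-1/136))² = (11/2 - 95/136)² = (653/136)² = 426409/18496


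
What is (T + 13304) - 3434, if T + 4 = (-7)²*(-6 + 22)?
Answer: 10650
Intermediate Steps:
T = 780 (T = -4 + (-7)²*(-6 + 22) = -4 + 49*16 = -4 + 784 = 780)
(T + 13304) - 3434 = (780 + 13304) - 3434 = 14084 - 3434 = 10650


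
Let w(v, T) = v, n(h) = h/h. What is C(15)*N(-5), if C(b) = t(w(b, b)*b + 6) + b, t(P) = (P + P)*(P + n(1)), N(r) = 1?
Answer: 107199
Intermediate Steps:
n(h) = 1
t(P) = 2*P*(1 + P) (t(P) = (P + P)*(P + 1) = (2*P)*(1 + P) = 2*P*(1 + P))
C(b) = b + 2*(6 + b²)*(7 + b²) (C(b) = 2*(b*b + 6)*(1 + (b*b + 6)) + b = 2*(b² + 6)*(1 + (b² + 6)) + b = 2*(6 + b²)*(1 + (6 + b²)) + b = 2*(6 + b²)*(7 + b²) + b = b + 2*(6 + b²)*(7 + b²))
C(15)*N(-5) = (15 + 2*(6 + 15²)*(7 + 15²))*1 = (15 + 2*(6 + 225)*(7 + 225))*1 = (15 + 2*231*232)*1 = (15 + 107184)*1 = 107199*1 = 107199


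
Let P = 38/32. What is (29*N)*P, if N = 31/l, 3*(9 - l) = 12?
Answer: 17081/80 ≈ 213.51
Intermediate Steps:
l = 5 (l = 9 - ⅓*12 = 9 - 4 = 5)
P = 19/16 (P = 38*(1/32) = 19/16 ≈ 1.1875)
N = 31/5 ≈ 6.2000
(29*N)*P = (29*(31/5))*(19/16) = (899/5)*(19/16) = 17081/80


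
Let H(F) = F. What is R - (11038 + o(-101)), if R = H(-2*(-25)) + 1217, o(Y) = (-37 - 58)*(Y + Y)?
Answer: -28961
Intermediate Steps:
o(Y) = -190*Y
R = 1267 (R = -2*(-25) + 1217 = 50 + 1217 = 1267)
R - (11038 + o(-101)) = 1267 - (11038 - 190*(-101)) = 1267 - (11038 + 19190) = 1267 - 1*30228 = 1267 - 30228 = -28961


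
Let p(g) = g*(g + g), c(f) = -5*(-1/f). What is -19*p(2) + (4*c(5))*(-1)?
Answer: -156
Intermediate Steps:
c(f) = 5/f (c(f) = -(-5)/f = 5/f)
p(g) = 2*g**2 (p(g) = g*(2*g) = 2*g**2)
-19*p(2) + (4*c(5))*(-1) = -38*2**2 + (4*(5/5))*(-1) = -38*4 + (4*(5*(1/5)))*(-1) = -19*8 + (4*1)*(-1) = -152 + 4*(-1) = -152 - 4 = -156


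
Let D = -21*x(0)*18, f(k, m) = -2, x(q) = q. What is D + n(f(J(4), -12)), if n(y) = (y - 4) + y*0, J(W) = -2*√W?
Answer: -6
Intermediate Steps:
n(y) = -4 + y (n(y) = (-4 + y) + 0 = -4 + y)
D = 0 (D = -21*0*18 = 0*18 = 0)
D + n(f(J(4), -12)) = 0 + (-4 - 2) = 0 - 6 = -6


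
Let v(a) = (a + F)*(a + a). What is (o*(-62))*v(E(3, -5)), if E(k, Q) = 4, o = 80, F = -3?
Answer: -39680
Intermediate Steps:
v(a) = 2*a*(-3 + a) (v(a) = (a - 3)*(a + a) = (-3 + a)*(2*a) = 2*a*(-3 + a))
(o*(-62))*v(E(3, -5)) = (80*(-62))*(2*4*(-3 + 4)) = -9920*4 = -4960*8 = -39680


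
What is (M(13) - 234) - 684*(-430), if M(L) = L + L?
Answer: 293912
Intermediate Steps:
M(L) = 2*L
(M(13) - 234) - 684*(-430) = (2*13 - 234) - 684*(-430) = (26 - 234) + 294120 = -208 + 294120 = 293912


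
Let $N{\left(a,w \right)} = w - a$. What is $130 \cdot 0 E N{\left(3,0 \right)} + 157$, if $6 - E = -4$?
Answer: $157$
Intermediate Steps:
$E = 10$ ($E = 6 - -4 = 6 + 4 = 10$)
$130 \cdot 0 E N{\left(3,0 \right)} + 157 = 130 \cdot 0 \cdot 10 \left(0 - 3\right) + 157 = 130 \cdot 0 \left(0 - 3\right) + 157 = 130 \cdot 0 \left(-3\right) + 157 = 130 \cdot 0 + 157 = 0 + 157 = 157$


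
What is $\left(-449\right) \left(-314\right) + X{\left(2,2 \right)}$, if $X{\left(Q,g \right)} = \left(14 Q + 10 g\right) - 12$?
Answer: $141022$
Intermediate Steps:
$X{\left(Q,g \right)} = -12 + 10 g + 14 Q$ ($X{\left(Q,g \right)} = \left(10 g + 14 Q\right) - 12 = -12 + 10 g + 14 Q$)
$\left(-449\right) \left(-314\right) + X{\left(2,2 \right)} = \left(-449\right) \left(-314\right) + \left(-12 + 10 \cdot 2 + 14 \cdot 2\right) = 140986 + \left(-12 + 20 + 28\right) = 140986 + 36 = 141022$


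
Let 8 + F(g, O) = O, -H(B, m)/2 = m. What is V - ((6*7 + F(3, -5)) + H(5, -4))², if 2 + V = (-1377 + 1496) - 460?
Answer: -1712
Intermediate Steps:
H(B, m) = -2*m
F(g, O) = -8 + O
V = -343 (V = -2 + ((-1377 + 1496) - 460) = -2 + (119 - 460) = -2 - 341 = -343)
V - ((6*7 + F(3, -5)) + H(5, -4))² = -343 - ((6*7 + (-8 - 5)) - 2*(-4))² = -343 - ((42 - 13) + 8)² = -343 - (29 + 8)² = -343 - 1*37² = -343 - 1*1369 = -343 - 1369 = -1712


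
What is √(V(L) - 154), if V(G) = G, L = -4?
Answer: I*√158 ≈ 12.57*I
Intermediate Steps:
√(V(L) - 154) = √(-4 - 154) = √(-158) = I*√158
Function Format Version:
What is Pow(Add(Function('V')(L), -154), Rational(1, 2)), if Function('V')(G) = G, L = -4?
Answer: Mul(I, Pow(158, Rational(1, 2))) ≈ Mul(12.570, I)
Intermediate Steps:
Pow(Add(Function('V')(L), -154), Rational(1, 2)) = Pow(Add(-4, -154), Rational(1, 2)) = Pow(-158, Rational(1, 2)) = Mul(I, Pow(158, Rational(1, 2)))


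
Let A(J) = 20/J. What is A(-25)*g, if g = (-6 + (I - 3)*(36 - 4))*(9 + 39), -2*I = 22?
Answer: 87168/5 ≈ 17434.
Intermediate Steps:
I = -11 (I = -1/2*22 = -11)
g = -21792 (g = (-6 + (-11 - 3)*(36 - 4))*(9 + 39) = (-6 - 14*32)*48 = (-6 - 448)*48 = -454*48 = -21792)
A(-25)*g = (20/(-25))*(-21792) = (20*(-1/25))*(-21792) = -4/5*(-21792) = 87168/5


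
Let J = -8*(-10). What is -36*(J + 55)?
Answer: -4860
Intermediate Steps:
J = 80
-36*(J + 55) = -36*(80 + 55) = -36*135 = -4860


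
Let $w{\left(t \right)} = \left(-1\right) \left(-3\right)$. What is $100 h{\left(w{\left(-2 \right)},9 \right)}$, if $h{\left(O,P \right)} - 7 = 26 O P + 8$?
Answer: $71700$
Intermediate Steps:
$w{\left(t \right)} = 3$
$h{\left(O,P \right)} = 15 + 26 O P$ ($h{\left(O,P \right)} = 7 + \left(26 O P + 8\right) = 7 + \left(8 + 26 O P\right) = 15 + 26 O P$)
$100 h{\left(w{\left(-2 \right)},9 \right)} = 100 \left(15 + 26 \cdot 3 \cdot 9\right) = 100 \left(15 + 702\right) = 100 \cdot 717 = 71700$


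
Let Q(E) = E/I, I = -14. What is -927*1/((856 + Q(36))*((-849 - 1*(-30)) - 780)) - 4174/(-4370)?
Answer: 64563403/67547090 ≈ 0.95583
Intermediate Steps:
Q(E) = -E/14 (Q(E) = E/(-14) = E*(-1/14) = -E/14)
-927*1/((856 + Q(36))*((-849 - 1*(-30)) - 780)) - 4174/(-4370) = -927*1/((856 - 1/14*36)*((-849 - 1*(-30)) - 780)) - 4174/(-4370) = -927*1/((856 - 18/7)*((-849 + 30) - 780)) - 4174*(-1/4370) = -927*7/(5974*(-819 - 780)) + 2087/2185 = -927/((5974/7)*(-1599)) + 2087/2185 = -927/(-9552426/7) + 2087/2185 = -927*(-7/9552426) + 2087/2185 = 21/30914 + 2087/2185 = 64563403/67547090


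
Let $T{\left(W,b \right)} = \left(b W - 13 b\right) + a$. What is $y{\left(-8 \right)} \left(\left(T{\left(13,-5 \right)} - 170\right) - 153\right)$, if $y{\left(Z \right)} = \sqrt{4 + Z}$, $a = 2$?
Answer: $- 642 i \approx - 642.0 i$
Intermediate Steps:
$T{\left(W,b \right)} = 2 - 13 b + W b$ ($T{\left(W,b \right)} = \left(b W - 13 b\right) + 2 = \left(W b - 13 b\right) + 2 = \left(- 13 b + W b\right) + 2 = 2 - 13 b + W b$)
$y{\left(-8 \right)} \left(\left(T{\left(13,-5 \right)} - 170\right) - 153\right) = \sqrt{4 - 8} \left(\left(\left(2 - -65 + 13 \left(-5\right)\right) - 170\right) - 153\right) = \sqrt{-4} \left(\left(\left(2 + 65 - 65\right) - 170\right) - 153\right) = 2 i \left(\left(2 - 170\right) - 153\right) = 2 i \left(-168 - 153\right) = 2 i \left(-321\right) = - 642 i$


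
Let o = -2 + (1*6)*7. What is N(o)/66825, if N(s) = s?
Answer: 8/13365 ≈ 0.00059858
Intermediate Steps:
o = 40 (o = -2 + 6*7 = -2 + 42 = 40)
N(o)/66825 = 40/66825 = 40*(1/66825) = 8/13365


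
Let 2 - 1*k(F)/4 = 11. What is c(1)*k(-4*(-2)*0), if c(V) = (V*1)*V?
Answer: -36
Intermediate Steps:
k(F) = -36 (k(F) = 8 - 4*11 = 8 - 44 = -36)
c(V) = V**2 (c(V) = V*V = V**2)
c(1)*k(-4*(-2)*0) = 1**2*(-36) = 1*(-36) = -36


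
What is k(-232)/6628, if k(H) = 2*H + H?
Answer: -174/1657 ≈ -0.10501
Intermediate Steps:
k(H) = 3*H
k(-232)/6628 = (3*(-232))/6628 = -696*1/6628 = -174/1657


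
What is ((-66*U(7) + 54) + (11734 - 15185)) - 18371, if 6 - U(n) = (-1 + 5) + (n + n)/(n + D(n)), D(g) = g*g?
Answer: -43767/2 ≈ -21884.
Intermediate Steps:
D(g) = g²
U(n) = 2 - 2*n/(n + n²) (U(n) = 6 - ((-1 + 5) + (n + n)/(n + n²)) = 6 - (4 + (2*n)/(n + n²)) = 6 - (4 + 2*n/(n + n²)) = 6 + (-4 - 2*n/(n + n²)) = 2 - 2*n/(n + n²))
((-66*U(7) + 54) + (11734 - 15185)) - 18371 = ((-132*7/(1 + 7) + 54) + (11734 - 15185)) - 18371 = ((-132*7/8 + 54) - 3451) - 18371 = ((-66*7/4 + 54) - 3451) - 18371 = ((-231/2 + 54) - 3451) - 18371 = (-123/2 - 3451) - 18371 = -7025/2 - 18371 = -43767/2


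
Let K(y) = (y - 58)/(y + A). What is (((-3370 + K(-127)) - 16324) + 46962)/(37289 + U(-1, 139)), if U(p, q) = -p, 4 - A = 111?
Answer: 6380897/8725860 ≈ 0.73126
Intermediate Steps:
A = -107 (A = 4 - 1*111 = 4 - 111 = -107)
K(y) = (-58 + y)/(-107 + y) (K(y) = (y - 58)/(y - 107) = (-58 + y)/(-107 + y))
(((-3370 + K(-127)) - 16324) + 46962)/(37289 + U(-1, 139)) = (((-3370 + (-58 - 127)/(-107 - 127)) - 16324) + 46962)/(37289 - 1*(-1)) = (((-3370 - 185/(-234)) - 16324) + 46962)/(37289 + 1) = (((-3370 - 1/234*(-185)) - 16324) + 46962)/37290 = (((-3370 + 185/234) - 16324) + 46962)*(1/37290) = ((-788395/234 - 16324) + 46962)*(1/37290) = (-4608211/234 + 46962)*(1/37290) = (6380897/234)*(1/37290) = 6380897/8725860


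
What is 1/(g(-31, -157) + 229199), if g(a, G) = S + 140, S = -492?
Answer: 1/228847 ≈ 4.3697e-6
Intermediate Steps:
g(a, G) = -352 (g(a, G) = -492 + 140 = -352)
1/(g(-31, -157) + 229199) = 1/(-352 + 229199) = 1/228847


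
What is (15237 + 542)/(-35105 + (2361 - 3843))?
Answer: -15779/36587 ≈ -0.43127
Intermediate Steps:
(15237 + 542)/(-35105 + (2361 - 3843)) = 15779/(-35105 - 1482) = 15779/(-36587) = 15779*(-1/36587) = -15779/36587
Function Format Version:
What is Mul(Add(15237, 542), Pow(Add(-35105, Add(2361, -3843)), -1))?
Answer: Rational(-15779, 36587) ≈ -0.43127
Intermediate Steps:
Mul(Add(15237, 542), Pow(Add(-35105, Add(2361, -3843)), -1)) = Mul(15779, Pow(Add(-35105, -1482), -1)) = Mul(15779, Pow(-36587, -1)) = Mul(15779, Rational(-1, 36587)) = Rational(-15779, 36587)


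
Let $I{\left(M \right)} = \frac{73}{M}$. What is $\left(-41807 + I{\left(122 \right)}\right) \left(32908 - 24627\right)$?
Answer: $- \frac{42236255061}{122} \approx -3.462 \cdot 10^{8}$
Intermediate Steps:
$\left(-41807 + I{\left(122 \right)}\right) \left(32908 - 24627\right) = \left(-41807 + \frac{73}{122}\right) \left(32908 - 24627\right) = \left(-41807 + 73 \cdot \frac{1}{122}\right) 8281 = \left(-41807 + \frac{73}{122}\right) 8281 = \left(- \frac{5100381}{122}\right) 8281 = - \frac{42236255061}{122}$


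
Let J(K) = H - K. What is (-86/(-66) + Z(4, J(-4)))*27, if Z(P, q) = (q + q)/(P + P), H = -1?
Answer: 2439/44 ≈ 55.432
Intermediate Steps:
J(K) = -1 - K
Z(P, q) = q/P (Z(P, q) = (2*q)/((2*P)) = (2*q)*(1/(2*P)) = q/P)
(-86/(-66) + Z(4, J(-4)))*27 = (-86/(-66) + (-1 - 1*(-4))/4)*27 = (-86*(-1/66) + (-1 + 4)*(1/4))*27 = (43/33 + 3*(1/4))*27 = (43/33 + 3/4)*27 = (271/132)*27 = 2439/44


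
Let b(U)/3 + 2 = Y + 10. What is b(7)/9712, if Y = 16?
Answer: 9/1214 ≈ 0.0074135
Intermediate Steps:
b(U) = 72 (b(U) = -6 + 3*(16 + 10) = -6 + 3*26 = -6 + 78 = 72)
b(7)/9712 = 72/9712 = 72*(1/9712) = 9/1214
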